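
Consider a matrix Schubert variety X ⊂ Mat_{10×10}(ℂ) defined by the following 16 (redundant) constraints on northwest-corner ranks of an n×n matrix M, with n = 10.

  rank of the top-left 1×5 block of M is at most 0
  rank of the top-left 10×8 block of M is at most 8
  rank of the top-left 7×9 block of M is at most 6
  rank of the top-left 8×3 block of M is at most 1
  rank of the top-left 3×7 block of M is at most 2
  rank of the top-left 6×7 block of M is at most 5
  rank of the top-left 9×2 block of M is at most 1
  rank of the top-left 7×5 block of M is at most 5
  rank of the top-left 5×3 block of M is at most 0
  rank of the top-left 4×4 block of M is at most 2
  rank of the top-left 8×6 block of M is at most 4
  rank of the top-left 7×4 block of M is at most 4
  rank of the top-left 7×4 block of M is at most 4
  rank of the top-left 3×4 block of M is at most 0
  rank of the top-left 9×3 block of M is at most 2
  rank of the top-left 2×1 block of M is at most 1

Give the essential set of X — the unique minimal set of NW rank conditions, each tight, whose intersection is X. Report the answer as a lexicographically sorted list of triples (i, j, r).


Computing R[i][j] = min implied NW-rank bound (n=10, 16 conditions):

  0, 0, 0, 0, 0, 1, 1, 1, 1, 1
  0, 0, 0, 0, 1, 2, 2, 2, 2, 2
  0, 0, 0, 0, 1, 2, 2, 3, 3, 3
  0, 0, 0, 1, 2, 3, 3, 4, 4, 4
  0, 0, 0, 1, 2, 3, 4, 5, 5, 5
  1, 1, 1, 2, 3, 4, 5, 6, 6, 6
  1, 1, 1, 2, 3, 4, 5, 6, 6, 7
  1, 1, 1, 2, 3, 4, 5, 6, 7, 8
  1, 1, 2, 3, 4, 5, 6, 7, 8, 9
  1, 2, 3, 4, 5, 6, 7, 8, 9, 10

the unique w with this rank table is (6, 5, 8, 4, 7, 1, 10, 9, 3, 2).

Fulton essential set (7 of the 26 Rothe cells):

[(1, 5, 0), (3, 4, 0), (3, 7, 2), (5, 3, 0), (7, 9, 6), (8, 3, 1), (9, 2, 1)]


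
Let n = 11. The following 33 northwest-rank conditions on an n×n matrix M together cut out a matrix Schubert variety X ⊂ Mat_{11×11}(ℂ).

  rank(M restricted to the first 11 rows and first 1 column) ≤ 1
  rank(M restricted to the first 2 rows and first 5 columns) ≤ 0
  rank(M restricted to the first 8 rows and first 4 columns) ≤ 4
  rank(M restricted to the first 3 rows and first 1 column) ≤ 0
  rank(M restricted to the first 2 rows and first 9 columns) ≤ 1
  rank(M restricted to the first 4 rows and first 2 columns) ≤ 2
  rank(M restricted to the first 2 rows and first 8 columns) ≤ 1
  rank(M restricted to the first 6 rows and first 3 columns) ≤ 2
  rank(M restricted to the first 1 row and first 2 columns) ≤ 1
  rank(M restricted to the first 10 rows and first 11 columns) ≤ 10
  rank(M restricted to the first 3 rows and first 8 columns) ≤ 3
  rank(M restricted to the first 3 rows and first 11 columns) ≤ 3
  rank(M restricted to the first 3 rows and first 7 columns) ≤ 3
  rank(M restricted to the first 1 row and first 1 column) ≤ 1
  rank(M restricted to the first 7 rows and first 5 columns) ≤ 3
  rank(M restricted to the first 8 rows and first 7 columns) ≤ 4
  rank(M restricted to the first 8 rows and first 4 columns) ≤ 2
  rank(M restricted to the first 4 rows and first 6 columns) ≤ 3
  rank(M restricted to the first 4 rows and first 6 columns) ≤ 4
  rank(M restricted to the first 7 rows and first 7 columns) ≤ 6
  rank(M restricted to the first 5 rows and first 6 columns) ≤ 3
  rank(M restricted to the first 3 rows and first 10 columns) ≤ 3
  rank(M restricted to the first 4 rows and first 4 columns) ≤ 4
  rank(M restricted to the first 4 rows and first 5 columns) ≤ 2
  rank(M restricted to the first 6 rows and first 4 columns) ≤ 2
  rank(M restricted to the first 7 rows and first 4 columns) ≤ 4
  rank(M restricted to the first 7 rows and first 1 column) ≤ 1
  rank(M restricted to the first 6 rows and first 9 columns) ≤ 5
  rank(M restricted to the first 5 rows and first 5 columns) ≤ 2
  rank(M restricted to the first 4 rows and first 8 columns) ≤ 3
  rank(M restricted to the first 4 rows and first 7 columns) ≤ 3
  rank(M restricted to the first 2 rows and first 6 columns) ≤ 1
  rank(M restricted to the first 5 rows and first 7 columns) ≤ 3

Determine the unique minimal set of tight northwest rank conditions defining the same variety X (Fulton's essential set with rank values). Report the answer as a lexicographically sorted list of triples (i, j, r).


Propagating the 33 rank bounds to every northwest block:

  0  0  0  0  0  1  1  1  1  1  1
  0  0  0  0  0  1  1  1  1  2  2
  0  1  1  1  1  2  2  2  2  3  3
  1  2  2  2  2  3  3  3  3  4  4
  1  2  2  2  2  3  3  4  4  5  5
  1  2  2  2  3  4  4  5  5  6  6
  1  2  2  2  3  4  4  5  6  7  7
  1  2  2  2  3  4  4  5  6  7  8
  1  2  3  3  4  5  5  6  7  8  9
  1  2  3  4  5  6  6  7  8  9  10
  1  2  3  4  5  6  7  8  9  10  11

so w = (6, 10, 2, 1, 8, 5, 9, 11, 3, 4, 7).

Fulton essential set (7 of the 26 Rothe cells):

[(2, 5, 0), (2, 9, 1), (3, 1, 0), (5, 5, 2), (5, 7, 3), (8, 4, 2), (8, 7, 4)]


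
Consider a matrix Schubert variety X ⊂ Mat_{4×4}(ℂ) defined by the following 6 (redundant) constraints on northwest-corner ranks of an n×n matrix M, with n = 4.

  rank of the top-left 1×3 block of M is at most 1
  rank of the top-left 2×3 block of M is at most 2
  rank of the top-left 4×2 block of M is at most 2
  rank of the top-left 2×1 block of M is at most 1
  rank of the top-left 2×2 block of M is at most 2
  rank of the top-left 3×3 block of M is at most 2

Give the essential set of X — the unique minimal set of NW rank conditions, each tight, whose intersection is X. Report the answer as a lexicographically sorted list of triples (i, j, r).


Rank table r_w(4×4) implied by the 6 constraints:

  R[1]: 1  1  1  1
  R[2]: 1  2  2  2
  R[3]: 1  2  2  3
  R[4]: 1  2  3  4

so w = (1, 2, 4, 3).

Rothe diagram D(w) (1 cell), 1 SE-corner (essential condition):

[(3, 3, 2)]


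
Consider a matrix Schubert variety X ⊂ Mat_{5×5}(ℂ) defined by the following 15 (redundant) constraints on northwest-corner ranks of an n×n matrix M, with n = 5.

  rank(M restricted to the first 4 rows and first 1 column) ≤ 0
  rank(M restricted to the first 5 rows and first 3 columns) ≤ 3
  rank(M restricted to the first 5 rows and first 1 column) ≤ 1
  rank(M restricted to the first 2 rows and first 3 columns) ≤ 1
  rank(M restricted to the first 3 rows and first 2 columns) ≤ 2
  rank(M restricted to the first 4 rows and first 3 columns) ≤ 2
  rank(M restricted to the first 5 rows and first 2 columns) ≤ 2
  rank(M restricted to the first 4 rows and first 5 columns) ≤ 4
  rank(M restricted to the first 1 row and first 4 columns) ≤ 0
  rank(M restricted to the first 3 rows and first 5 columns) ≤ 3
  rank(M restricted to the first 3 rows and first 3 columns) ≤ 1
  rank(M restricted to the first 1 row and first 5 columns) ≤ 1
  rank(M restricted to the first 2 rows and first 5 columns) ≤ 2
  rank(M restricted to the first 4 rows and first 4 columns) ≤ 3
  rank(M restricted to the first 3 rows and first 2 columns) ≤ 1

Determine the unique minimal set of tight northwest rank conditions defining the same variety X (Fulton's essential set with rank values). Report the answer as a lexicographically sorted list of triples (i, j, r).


Computing R[i][j] = min implied NW-rank bound (n=5, 15 conditions):

  R[1]: 0 0 0 0 1
  R[2]: 0 1 1 1 2
  R[3]: 0 1 1 2 3
  R[4]: 0 1 2 3 4
  R[5]: 1 2 3 4 5

second differences of R give the permutation w = (5, 2, 4, 3, 1).

3 SE-corners of the 8-cell Rothe diagram give Ess(w):

[(1, 4, 0), (3, 3, 1), (4, 1, 0)]


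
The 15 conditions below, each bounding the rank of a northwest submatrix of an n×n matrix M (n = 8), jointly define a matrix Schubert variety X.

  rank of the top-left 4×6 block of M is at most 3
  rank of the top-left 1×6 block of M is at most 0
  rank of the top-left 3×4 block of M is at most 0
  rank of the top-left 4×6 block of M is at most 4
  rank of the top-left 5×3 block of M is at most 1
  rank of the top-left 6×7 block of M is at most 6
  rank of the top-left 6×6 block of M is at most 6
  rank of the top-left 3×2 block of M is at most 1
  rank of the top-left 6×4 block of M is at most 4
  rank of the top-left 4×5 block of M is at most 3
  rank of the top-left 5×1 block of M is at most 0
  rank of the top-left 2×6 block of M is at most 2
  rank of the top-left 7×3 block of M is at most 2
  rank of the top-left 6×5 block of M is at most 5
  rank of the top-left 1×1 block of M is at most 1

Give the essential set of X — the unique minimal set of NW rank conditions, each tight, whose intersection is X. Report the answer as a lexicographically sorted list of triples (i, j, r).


Recovering R(i,j) via the rank-extension bound from the 15 conditions:

  row 1: 0, 0, 0, 0, 0, 0, 1, 1
  row 2: 0, 0, 0, 0, 1, 1, 2, 2
  row 3: 0, 0, 0, 0, 1, 2, 3, 3
  row 4: 0, 1, 1, 1, 2, 3, 4, 4
  row 5: 0, 1, 1, 2, 3, 4, 5, 5
  row 6: 1, 2, 2, 3, 4, 5, 6, 6
  row 7: 1, 2, 2, 3, 4, 5, 6, 7
  row 8: 1, 2, 3, 4, 5, 6, 7, 8

second differences of R give the permutation w = (7, 5, 6, 2, 4, 1, 8, 3).

ℓ(w)=18; the 5 essential cells (i,j,r):

[(1, 6, 0), (3, 4, 0), (5, 1, 0), (5, 3, 1), (7, 3, 2)]


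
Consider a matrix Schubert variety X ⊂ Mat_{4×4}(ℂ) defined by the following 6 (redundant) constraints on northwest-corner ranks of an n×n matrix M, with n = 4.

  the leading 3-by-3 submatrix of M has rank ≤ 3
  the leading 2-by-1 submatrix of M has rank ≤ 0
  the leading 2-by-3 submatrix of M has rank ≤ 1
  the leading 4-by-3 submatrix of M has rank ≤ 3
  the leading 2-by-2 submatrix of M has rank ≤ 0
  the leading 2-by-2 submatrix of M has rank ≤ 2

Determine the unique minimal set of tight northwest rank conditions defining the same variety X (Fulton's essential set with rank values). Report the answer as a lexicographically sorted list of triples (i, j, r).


Recovering R(i,j) via the rank-extension bound from the 6 conditions:

  R[1]: 0  0  1  1
  R[2]: 0  0  1  2
  R[3]: 1  1  2  3
  R[4]: 1  2  3  4

hence w(1..4) = (3, 4, 1, 2).

D(w) has 4 cells with 1 SE-corner; essential set:

[(2, 2, 0)]


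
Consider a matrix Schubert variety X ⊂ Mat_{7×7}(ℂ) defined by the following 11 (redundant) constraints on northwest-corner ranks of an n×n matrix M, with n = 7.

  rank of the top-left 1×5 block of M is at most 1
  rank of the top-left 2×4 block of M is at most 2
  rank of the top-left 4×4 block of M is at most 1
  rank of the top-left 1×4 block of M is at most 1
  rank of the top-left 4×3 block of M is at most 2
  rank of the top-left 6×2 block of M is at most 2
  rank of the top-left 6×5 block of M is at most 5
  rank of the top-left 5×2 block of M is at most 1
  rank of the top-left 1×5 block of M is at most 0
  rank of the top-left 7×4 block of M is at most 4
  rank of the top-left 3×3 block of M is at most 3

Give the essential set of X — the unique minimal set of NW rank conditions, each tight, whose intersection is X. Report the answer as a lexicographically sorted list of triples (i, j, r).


Computing R[i][j] = min implied NW-rank bound (n=7, 11 conditions):

  0 0 0 0 0 1 1
  1 1 1 1 1 2 2
  1 1 1 1 2 3 3
  1 1 1 1 2 3 4
  1 1 2 2 3 4 5
  1 2 3 3 4 5 6
  1 2 3 4 5 6 7

the unique w with this rank table is (6, 1, 5, 7, 3, 2, 4).

D(w) has 12 cells with 3 SE-corners; essential set:

[(1, 5, 0), (4, 4, 1), (5, 2, 1)]


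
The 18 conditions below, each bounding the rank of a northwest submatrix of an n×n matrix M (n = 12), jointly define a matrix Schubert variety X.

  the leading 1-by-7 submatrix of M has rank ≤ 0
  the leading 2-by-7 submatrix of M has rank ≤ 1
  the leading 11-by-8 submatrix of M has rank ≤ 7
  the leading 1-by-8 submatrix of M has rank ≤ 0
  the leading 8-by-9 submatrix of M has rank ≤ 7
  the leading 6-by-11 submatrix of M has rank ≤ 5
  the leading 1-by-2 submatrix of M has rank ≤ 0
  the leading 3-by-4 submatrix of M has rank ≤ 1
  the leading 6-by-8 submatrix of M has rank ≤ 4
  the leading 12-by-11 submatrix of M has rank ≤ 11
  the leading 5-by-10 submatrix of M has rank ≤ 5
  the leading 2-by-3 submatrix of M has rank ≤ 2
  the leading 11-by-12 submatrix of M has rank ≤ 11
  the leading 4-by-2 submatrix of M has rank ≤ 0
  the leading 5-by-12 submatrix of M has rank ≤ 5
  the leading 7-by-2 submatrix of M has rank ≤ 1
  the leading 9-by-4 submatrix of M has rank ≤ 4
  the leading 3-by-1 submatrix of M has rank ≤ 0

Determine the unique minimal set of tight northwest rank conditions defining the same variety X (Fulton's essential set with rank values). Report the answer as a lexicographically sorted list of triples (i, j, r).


Reconstructing r_w from the 18 given conditions:

  i=1: 0, 0, 0, 0, 0, 0, 0, 0, 1, 1, 1, 1
  i=2: 0, 0, 1, 1, 1, 1, 1, 1, 2, 2, 2, 2
  i=3: 0, 0, 1, 1, 2, 2, 2, 2, 3, 3, 3, 3
  i=4: 0, 0, 1, 2, 3, 3, 3, 3, 4, 4, 4, 4
  i=5: 1, 1, 2, 3, 4, 4, 4, 4, 5, 5, 5, 5
  i=6: 1, 1, 2, 3, 4, 4, 4, 4, 5, 5, 5, 6
  i=7: 1, 1, 2, 3, 4, 5, 5, 5, 6, 6, 6, 7
  i=8: 1, 2, 3, 4, 5, 6, 6, 6, 7, 7, 7, 8
  i=9: 1, 2, 3, 4, 5, 6, 7, 7, 8, 8, 8, 9
  i=10: 1, 2, 3, 4, 5, 6, 7, 7, 8, 9, 9, 10
  i=11: 1, 2, 3, 4, 5, 6, 7, 7, 8, 9, 10, 11
  i=12: 1, 2, 3, 4, 5, 6, 7, 8, 9, 10, 11, 12

the unique w with this rank table is (9, 3, 5, 4, 1, 12, 6, 2, 7, 10, 11, 8).

D(w) has 24 cells with 7 SE-corners; essential set:

[(1, 8, 0), (3, 4, 1), (4, 2, 0), (6, 8, 4), (6, 11, 5), (7, 2, 1), (11, 8, 7)]


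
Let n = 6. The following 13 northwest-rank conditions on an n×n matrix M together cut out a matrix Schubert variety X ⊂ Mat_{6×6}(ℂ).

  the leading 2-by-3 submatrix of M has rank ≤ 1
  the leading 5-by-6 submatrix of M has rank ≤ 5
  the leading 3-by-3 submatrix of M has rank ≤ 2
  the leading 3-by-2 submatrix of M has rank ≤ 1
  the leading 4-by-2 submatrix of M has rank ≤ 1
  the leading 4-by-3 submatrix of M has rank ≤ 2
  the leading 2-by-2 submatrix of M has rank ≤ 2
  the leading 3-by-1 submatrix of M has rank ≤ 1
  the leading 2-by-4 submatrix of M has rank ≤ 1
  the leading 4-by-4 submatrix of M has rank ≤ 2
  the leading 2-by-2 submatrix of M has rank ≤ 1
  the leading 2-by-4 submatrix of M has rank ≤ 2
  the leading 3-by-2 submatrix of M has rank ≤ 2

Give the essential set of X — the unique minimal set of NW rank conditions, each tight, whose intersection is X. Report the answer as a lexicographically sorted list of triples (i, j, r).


Recovering R(i,j) via the rank-extension bound from the 13 conditions:

  R[1]: 1  1  1  1  1  1
  R[2]: 1  1  1  1  2  2
  R[3]: 1  1  2  2  3  3
  R[4]: 1  1  2  2  3  4
  R[5]: 1  2  3  3  4  5
  R[6]: 1  2  3  4  5  6

second differences of R give the permutation w = (1, 5, 3, 6, 2, 4).

D(w) has 6 cells with 3 SE-corners; essential set:

[(2, 4, 1), (4, 2, 1), (4, 4, 2)]


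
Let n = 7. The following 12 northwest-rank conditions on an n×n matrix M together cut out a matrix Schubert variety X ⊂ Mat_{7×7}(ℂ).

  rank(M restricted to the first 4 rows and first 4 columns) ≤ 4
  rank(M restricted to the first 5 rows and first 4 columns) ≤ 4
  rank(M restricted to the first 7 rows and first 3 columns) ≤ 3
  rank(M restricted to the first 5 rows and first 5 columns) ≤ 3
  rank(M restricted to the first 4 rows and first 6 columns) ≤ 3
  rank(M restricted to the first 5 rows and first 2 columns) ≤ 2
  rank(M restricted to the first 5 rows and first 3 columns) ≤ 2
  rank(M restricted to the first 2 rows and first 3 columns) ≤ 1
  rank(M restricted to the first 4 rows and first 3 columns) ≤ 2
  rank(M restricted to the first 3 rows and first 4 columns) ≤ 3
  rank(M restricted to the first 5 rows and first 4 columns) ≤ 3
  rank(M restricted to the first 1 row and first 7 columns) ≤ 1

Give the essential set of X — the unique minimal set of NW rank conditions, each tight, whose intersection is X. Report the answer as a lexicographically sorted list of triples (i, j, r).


Recovering R(i,j) via the rank-extension bound from the 12 conditions:

  R[1]: 1 | 1 | 1 | 1 | 1 | 1 | 1
  R[2]: 1 | 1 | 1 | 2 | 2 | 2 | 2
  R[3]: 1 | 2 | 2 | 3 | 3 | 3 | 3
  R[4]: 1 | 2 | 2 | 3 | 3 | 3 | 4
  R[5]: 1 | 2 | 2 | 3 | 3 | 4 | 5
  R[6]: 1 | 2 | 3 | 4 | 4 | 5 | 6
  R[7]: 1 | 2 | 3 | 4 | 5 | 6 | 7

second differences of R give the permutation w = (1, 4, 2, 7, 6, 3, 5).

Fulton essential set (4 of the 7 Rothe cells):

[(2, 3, 1), (4, 6, 3), (5, 3, 2), (5, 5, 3)]


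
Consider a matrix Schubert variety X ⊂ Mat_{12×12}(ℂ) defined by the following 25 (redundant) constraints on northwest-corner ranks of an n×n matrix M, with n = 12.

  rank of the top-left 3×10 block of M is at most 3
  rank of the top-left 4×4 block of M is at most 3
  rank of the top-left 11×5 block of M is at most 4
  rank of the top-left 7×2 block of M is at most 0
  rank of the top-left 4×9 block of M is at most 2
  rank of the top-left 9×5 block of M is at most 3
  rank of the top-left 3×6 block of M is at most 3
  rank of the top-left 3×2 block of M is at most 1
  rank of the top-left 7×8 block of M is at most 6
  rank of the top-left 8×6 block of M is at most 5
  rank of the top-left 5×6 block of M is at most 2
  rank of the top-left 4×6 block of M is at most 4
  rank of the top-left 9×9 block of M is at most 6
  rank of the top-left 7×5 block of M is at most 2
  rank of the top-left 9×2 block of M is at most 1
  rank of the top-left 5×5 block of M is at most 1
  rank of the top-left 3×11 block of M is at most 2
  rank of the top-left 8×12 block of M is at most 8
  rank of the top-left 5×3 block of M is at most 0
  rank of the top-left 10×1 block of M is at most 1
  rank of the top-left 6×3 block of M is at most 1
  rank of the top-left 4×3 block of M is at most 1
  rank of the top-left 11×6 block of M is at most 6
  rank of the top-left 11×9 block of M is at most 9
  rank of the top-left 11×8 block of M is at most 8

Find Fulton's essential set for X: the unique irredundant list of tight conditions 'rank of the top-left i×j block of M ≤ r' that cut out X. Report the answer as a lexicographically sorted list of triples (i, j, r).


Computing R[i][j] = min implied NW-rank bound (n=12, 25 conditions):

  i=1: 0 0 0 1 1 1 1 1 1 1 1 1
  i=2: 0 0 0 1 1 2 2 2 2 2 2 2
  i=3: 0 0 0 1 1 2 2 2 2 2 2 3
  i=4: 0 0 0 1 1 2 2 2 2 3 3 4
  i=5: 0 0 0 1 1 2 3 3 3 4 4 5
  i=6: 0 0 1 2 2 3 4 4 4 5 5 6
  i=7: 0 0 1 2 2 3 4 5 5 6 6 7
  i=8: 1 1 2 3 3 4 5 6 6 7 7 8
  i=9: 1 1 2 3 3 4 5 6 6 7 8 9
  i=10: 1 2 3 4 4 5 6 7 7 8 9 10
  i=11: 1 2 3 4 4 5 6 7 8 9 10 11
  i=12: 1 2 3 4 5 6 7 8 9 10 11 12

reading off 1-entries of Δ²R: w = (4, 6, 12, 10, 7, 3, 8, 1, 11, 2, 9, 5).

Rothe diagram D(w) (36 cells), 10 SE-corners (essential conditions):

[(3, 11, 2), (4, 9, 2), (5, 3, 0), (5, 5, 1), (7, 2, 0), (7, 5, 2), (9, 2, 1), (9, 5, 3), (9, 9, 6), (11, 5, 4)]


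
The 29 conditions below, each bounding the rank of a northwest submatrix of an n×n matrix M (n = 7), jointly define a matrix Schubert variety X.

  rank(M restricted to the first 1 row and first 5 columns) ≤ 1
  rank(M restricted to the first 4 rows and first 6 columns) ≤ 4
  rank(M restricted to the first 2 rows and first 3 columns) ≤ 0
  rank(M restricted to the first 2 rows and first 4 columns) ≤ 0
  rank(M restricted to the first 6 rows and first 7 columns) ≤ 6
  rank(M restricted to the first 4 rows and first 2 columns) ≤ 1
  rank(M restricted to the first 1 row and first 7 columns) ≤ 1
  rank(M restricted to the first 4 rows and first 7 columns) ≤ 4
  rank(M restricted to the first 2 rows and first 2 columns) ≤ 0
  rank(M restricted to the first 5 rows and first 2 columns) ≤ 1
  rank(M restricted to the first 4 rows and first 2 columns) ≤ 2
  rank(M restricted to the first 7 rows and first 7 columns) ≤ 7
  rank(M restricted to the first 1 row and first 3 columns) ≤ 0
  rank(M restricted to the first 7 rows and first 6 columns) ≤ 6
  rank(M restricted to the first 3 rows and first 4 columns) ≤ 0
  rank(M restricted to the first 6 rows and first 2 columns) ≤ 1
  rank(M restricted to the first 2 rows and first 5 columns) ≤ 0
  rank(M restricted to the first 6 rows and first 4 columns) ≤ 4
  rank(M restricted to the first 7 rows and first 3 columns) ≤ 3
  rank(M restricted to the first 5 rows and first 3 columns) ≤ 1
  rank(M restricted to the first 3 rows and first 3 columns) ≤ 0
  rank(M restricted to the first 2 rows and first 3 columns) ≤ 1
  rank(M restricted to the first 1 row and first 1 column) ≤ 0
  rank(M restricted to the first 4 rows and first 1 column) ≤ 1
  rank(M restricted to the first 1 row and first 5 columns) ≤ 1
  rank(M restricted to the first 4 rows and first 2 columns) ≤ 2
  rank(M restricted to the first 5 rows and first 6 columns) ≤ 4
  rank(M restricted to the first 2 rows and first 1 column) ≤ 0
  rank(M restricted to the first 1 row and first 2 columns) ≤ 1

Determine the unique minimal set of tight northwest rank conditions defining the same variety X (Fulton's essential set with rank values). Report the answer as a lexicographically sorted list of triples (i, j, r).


Propagating the 29 rank bounds to every northwest block:

  R[1]: 0 | 0 | 0 | 0 | 0 | 1 | 1
  R[2]: 0 | 0 | 0 | 0 | 0 | 1 | 2
  R[3]: 0 | 0 | 0 | 0 | 1 | 2 | 3
  R[4]: 1 | 1 | 1 | 1 | 2 | 3 | 4
  R[5]: 1 | 1 | 1 | 2 | 3 | 4 | 5
  R[6]: 1 | 1 | 2 | 3 | 4 | 5 | 6
  R[7]: 1 | 2 | 3 | 4 | 5 | 6 | 7

reading off 1-entries of Δ²R: w = (6, 7, 5, 1, 4, 3, 2).

ℓ(w)=17; the 4 essential cells (i,j,r):

[(2, 5, 0), (3, 4, 0), (5, 3, 1), (6, 2, 1)]


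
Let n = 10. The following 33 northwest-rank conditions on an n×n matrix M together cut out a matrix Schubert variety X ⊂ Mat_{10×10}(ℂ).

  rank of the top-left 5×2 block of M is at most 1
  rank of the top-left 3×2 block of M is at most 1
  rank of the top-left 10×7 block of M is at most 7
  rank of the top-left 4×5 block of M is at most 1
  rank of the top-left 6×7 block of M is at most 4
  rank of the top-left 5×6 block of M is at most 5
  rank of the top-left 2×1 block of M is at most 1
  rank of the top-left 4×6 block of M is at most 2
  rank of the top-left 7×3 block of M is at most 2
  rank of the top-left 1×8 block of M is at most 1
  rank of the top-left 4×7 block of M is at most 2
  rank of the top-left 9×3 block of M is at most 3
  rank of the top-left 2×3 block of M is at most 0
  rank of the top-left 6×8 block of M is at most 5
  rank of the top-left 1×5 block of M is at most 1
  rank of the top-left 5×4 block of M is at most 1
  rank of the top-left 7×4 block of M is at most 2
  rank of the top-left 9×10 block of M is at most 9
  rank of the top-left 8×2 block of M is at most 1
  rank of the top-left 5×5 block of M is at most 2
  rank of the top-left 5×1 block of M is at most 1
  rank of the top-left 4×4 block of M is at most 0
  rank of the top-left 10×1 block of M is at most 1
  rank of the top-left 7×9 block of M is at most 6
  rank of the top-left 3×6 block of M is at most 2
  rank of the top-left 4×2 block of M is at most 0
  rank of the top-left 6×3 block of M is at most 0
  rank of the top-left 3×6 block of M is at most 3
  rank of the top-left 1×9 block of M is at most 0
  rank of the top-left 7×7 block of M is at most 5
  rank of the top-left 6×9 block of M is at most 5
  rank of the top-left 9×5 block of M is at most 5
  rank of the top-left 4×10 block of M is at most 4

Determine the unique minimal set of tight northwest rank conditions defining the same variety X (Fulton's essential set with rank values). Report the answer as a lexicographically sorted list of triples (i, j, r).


Computing R[i][j] = min implied NW-rank bound (n=10, 33 conditions):

  i=1: 0 0 0 0 0 0 0 0 0 1
  i=2: 0 0 0 0 1 1 1 1 1 2
  i=3: 0 0 0 0 1 2 2 2 2 3
  i=4: 0 0 0 0 1 2 2 3 3 4
  i=5: 0 0 0 1 2 3 3 4 4 5
  i=6: 0 0 0 1 2 3 4 5 5 6
  i=7: 1 1 1 2 3 4 5 6 6 7
  i=8: 1 1 2 3 4 5 6 7 7 8
  i=9: 1 2 3 4 5 6 7 8 8 9
  i=10: 1 2 3 4 5 6 7 8 9 10

giving w = (10, 5, 6, 8, 4, 7, 1, 3, 2, 9) via Δ²R.

|D(w)|=29, |Ess(w)|=5:

[(1, 9, 0), (4, 4, 0), (4, 7, 2), (6, 3, 0), (8, 2, 1)]


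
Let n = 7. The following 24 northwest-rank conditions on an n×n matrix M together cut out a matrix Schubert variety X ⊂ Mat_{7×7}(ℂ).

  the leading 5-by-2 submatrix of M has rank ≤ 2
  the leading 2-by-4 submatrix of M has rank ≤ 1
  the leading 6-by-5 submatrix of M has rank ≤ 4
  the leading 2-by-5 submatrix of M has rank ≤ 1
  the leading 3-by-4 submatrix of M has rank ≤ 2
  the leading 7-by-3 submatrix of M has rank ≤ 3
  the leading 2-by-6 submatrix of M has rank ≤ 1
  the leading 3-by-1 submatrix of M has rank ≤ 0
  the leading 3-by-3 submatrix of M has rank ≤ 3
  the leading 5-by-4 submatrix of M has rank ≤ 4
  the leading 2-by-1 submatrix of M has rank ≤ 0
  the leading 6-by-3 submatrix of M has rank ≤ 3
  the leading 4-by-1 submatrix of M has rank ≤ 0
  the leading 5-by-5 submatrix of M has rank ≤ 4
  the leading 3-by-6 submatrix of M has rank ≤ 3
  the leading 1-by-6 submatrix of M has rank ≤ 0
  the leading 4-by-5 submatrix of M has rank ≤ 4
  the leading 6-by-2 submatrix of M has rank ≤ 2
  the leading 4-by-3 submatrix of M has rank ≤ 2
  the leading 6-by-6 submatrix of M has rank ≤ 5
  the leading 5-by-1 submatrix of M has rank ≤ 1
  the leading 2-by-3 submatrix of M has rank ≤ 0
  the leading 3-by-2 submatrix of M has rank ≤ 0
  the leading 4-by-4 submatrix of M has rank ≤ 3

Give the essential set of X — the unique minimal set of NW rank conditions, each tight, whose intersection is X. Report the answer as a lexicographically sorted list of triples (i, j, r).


The tightest implied rank at each (i,j), from the 24 conditions:

  R[1]: 0  0  0  0  0  0  1
  R[2]: 0  0  0  1  1  1  2
  R[3]: 0  0  1  2  2  2  3
  R[4]: 0  1  2  3  3  3  4
  R[5]: 1  2  3  4  4  4  5
  R[6]: 1  2  3  4  4  5  6
  R[7]: 1  2  3  4  5  6  7

giving w = (7, 4, 3, 2, 1, 6, 5) via Δ²R.

Fulton essential set (5 of the 13 Rothe cells):

[(1, 6, 0), (2, 3, 0), (3, 2, 0), (4, 1, 0), (6, 5, 4)]


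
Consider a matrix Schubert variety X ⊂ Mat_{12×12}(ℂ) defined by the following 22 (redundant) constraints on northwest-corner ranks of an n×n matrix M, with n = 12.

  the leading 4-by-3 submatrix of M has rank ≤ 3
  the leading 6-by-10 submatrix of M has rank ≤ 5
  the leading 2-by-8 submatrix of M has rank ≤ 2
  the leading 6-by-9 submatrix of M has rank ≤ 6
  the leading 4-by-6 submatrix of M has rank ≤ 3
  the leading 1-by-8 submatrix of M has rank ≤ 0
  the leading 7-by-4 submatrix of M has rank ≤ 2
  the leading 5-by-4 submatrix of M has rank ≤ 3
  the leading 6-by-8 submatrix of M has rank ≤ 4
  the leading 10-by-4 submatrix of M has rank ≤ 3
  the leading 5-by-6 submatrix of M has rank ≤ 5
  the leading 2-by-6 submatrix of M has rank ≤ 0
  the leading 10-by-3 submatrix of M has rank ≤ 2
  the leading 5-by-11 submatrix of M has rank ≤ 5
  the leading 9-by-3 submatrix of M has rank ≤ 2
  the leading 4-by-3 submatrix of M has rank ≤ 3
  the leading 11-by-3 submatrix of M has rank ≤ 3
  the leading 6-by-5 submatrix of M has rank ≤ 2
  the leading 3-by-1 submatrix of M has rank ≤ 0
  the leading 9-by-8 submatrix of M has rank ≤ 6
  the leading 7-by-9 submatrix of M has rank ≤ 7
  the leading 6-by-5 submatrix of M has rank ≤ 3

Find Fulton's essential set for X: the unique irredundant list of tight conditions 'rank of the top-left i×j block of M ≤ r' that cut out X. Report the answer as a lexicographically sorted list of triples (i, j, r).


Recovering R(i,j) via the rank-extension bound from the 22 conditions:

  R[1]: 0 0 0 0 0 0 0 0 1 1 1 1
  R[2]: 0 0 0 0 0 0 1 1 2 2 2 2
  R[3]: 0 1 1 1 1 1 2 2 3 3 3 3
  R[4]: 1 2 2 2 2 2 3 3 4 4 4 4
  R[5]: 1 2 2 2 2 3 4 4 5 5 5 5
  R[6]: 1 2 2 2 2 3 4 4 5 5 6 6
  R[7]: 1 2 2 2 3 4 5 5 6 6 7 7
  R[8]: 1 2 2 3 4 5 6 6 7 7 8 8
  R[9]: 1 2 2 3 4 5 6 6 7 8 9 9
  R[10]: 1 2 2 3 4 5 6 7 8 9 10 10
  R[11]: 1 2 3 4 5 6 7 8 9 10 11 11
  R[12]: 1 2 3 4 5 6 7 8 9 10 11 12

the unique w with this rank table is (9, 7, 2, 1, 6, 11, 5, 4, 10, 8, 3, 12).

|D(w)|=29, |Ess(w)|=9:

[(1, 8, 0), (2, 6, 0), (3, 1, 0), (6, 5, 2), (6, 8, 4), (6, 10, 5), (7, 4, 2), (9, 8, 6), (10, 3, 2)]


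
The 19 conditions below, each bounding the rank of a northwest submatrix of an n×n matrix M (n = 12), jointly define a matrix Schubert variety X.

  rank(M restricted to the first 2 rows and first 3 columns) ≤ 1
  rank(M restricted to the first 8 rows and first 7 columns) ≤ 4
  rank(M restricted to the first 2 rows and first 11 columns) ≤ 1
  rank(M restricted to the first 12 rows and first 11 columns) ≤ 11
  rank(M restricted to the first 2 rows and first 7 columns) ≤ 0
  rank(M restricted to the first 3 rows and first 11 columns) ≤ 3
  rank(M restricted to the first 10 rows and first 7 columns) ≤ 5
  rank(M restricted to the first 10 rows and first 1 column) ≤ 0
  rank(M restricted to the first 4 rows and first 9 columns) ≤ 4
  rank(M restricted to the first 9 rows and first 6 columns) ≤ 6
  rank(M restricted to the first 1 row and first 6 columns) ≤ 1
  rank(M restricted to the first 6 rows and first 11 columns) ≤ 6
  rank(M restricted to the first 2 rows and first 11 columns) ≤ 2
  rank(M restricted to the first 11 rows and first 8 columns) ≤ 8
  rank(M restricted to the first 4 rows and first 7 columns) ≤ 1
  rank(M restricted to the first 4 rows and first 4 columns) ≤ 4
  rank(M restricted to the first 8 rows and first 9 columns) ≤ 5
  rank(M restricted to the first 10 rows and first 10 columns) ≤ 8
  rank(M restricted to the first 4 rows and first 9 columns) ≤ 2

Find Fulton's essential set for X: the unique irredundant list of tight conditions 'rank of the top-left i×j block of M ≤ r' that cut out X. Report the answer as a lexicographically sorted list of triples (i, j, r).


Propagating the 19 rank bounds to every northwest block:

  row 1: 0  0  0  0  0  0  0  1  1  1  1  1
  row 2: 0  0  0  0  0  0  0  1  1  1  1  2
  row 3: 0  1  1  1  1  1  1  2  2  2  2  3
  row 4: 0  1  1  1  1  1  1  2  2  3  3  4
  row 5: 0  1  2  2  2  2  2  3  3  4  4  5
  row 6: 0  1  2  3  3  3  3  4  4  5  5  6
  row 7: 0  1  2  3  4  4  4  5  5  6  6  7
  row 8: 0  1  2  3  4  4  4  5  5  6  7  8
  row 9: 0  1  2  3  4  5  5  6  6  7  8  9
  row 10: 0  1  2  3  4  5  5  6  7  8  9  10
  row 11: 1  2  3  4  5  6  6  7  8  9  10  11
  row 12: 1  2  3  4  5  6  7  8  9  10  11  12

so w = (8, 12, 2, 10, 3, 4, 5, 11, 6, 9, 1, 7).

D(w) has 35 cells with 8 SE-corners; essential set:

[(2, 7, 0), (2, 11, 1), (4, 7, 1), (4, 9, 2), (8, 7, 4), (8, 9, 5), (10, 1, 0), (10, 7, 5)]


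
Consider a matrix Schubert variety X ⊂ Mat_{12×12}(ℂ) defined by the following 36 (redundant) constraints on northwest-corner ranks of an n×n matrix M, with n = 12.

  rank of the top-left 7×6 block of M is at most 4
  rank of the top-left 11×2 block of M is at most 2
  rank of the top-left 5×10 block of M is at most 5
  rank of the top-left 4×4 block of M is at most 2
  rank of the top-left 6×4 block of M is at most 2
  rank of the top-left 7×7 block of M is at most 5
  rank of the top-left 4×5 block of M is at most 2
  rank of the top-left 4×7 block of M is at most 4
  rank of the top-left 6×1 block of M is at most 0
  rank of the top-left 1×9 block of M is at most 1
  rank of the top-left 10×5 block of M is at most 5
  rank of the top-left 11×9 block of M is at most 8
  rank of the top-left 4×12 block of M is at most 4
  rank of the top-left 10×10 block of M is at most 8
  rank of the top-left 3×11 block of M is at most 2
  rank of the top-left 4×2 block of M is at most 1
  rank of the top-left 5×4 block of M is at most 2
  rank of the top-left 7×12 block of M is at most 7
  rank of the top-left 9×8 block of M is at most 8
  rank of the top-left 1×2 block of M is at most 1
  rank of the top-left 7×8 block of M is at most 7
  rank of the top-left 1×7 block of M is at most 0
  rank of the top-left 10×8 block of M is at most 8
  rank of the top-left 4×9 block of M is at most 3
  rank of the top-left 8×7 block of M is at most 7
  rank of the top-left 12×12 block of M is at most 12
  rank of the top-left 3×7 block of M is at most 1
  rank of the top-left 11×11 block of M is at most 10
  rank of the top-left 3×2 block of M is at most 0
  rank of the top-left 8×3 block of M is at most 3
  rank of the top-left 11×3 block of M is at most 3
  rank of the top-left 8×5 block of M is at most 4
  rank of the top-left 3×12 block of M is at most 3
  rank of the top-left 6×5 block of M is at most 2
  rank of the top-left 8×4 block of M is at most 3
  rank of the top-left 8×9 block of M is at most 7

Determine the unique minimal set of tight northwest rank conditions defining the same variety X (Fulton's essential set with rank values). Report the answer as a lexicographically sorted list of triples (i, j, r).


Recovering R(i,j) via the rank-extension bound from the 36 conditions:

  i=1: 0  0  0  0  0  0  0  1  1  1  1  1
  i=2: 0  0  1  1  1  1  1  2  2  2  2  2
  i=3: 0  0  1  1  1  1  1  2  2  2  2  3
  i=4: 0  1  2  2  2  2  2  3  3  3  3  4
  i=5: 0  1  2  2  2  3  3  4  4  4  4  5
  i=6: 0  1  2  2  2  3  4  5  5  5  5  6
  i=7: 1  2  3  3  3  4  5  6  6  6  6  7
  i=8: 1  2  3  3  4  5  6  7  7  7  7  8
  i=9: 1  2  3  4  5  6  7  8  8  8  8  9
  i=10: 1  2  3  4  5  6  7  8  8  8  9  10
  i=11: 1  2  3  4  5  6  7  8  8  9  10  11
  i=12: 1  2  3  4  5  6  7  8  9  10  11  12

second differences of R give the permutation w = (8, 3, 12, 2, 6, 7, 1, 5, 4, 11, 10, 9).

D(w) has 29 cells with 9 SE-corners; essential set:

[(1, 7, 0), (3, 2, 0), (3, 7, 1), (3, 11, 2), (6, 1, 0), (6, 5, 2), (8, 4, 3), (10, 10, 8), (11, 9, 8)]


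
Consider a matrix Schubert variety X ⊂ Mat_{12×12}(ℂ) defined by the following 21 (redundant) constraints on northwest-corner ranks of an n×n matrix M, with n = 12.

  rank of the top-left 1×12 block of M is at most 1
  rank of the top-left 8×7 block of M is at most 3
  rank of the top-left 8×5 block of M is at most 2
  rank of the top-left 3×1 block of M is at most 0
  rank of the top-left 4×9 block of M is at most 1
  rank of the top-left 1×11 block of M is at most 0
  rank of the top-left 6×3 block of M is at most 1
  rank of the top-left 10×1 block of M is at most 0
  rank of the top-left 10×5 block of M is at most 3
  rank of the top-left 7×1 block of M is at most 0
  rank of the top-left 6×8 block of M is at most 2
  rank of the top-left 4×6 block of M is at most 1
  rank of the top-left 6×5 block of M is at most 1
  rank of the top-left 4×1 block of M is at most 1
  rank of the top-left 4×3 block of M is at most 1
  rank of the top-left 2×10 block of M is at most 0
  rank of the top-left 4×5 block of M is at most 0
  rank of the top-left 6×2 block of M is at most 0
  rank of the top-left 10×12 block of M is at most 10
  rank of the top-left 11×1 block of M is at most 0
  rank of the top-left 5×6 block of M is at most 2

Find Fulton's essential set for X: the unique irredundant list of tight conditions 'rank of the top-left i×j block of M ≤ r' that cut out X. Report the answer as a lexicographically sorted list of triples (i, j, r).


Rank table r_w(12×12) implied by the 21 constraints:

  R[1]: 0, 0, 0, 0, 0, 0, 0, 0, 0, 0, 0, 1
  R[2]: 0, 0, 0, 0, 0, 0, 0, 0, 0, 0, 1, 2
  R[3]: 0, 0, 0, 0, 0, 1, 1, 1, 1, 1, 2, 3
  R[4]: 0, 0, 0, 0, 0, 1, 1, 1, 1, 2, 3, 4
  R[5]: 0, 0, 1, 1, 1, 2, 2, 2, 2, 3, 4, 5
  R[6]: 0, 0, 1, 1, 1, 2, 2, 2, 3, 4, 5, 6
  R[7]: 0, 1, 2, 2, 2, 3, 3, 3, 4, 5, 6, 7
  R[8]: 0, 1, 2, 2, 2, 3, 3, 4, 5, 6, 7, 8
  R[9]: 0, 1, 2, 3, 3, 4, 4, 5, 6, 7, 8, 9
  R[10]: 0, 1, 2, 3, 3, 4, 5, 6, 7, 8, 9, 10
  R[11]: 0, 1, 2, 3, 4, 5, 6, 7, 8, 9, 10, 11
  R[12]: 1, 2, 3, 4, 5, 6, 7, 8, 9, 10, 11, 12

so w = (12, 11, 6, 10, 3, 9, 2, 8, 4, 7, 5, 1).

11 SE-corners of the 51-cell Rothe diagram give Ess(w):

[(1, 11, 0), (2, 10, 0), (4, 5, 0), (4, 9, 1), (6, 2, 0), (6, 5, 1), (6, 8, 2), (8, 5, 2), (8, 7, 3), (10, 5, 3), (11, 1, 0)]


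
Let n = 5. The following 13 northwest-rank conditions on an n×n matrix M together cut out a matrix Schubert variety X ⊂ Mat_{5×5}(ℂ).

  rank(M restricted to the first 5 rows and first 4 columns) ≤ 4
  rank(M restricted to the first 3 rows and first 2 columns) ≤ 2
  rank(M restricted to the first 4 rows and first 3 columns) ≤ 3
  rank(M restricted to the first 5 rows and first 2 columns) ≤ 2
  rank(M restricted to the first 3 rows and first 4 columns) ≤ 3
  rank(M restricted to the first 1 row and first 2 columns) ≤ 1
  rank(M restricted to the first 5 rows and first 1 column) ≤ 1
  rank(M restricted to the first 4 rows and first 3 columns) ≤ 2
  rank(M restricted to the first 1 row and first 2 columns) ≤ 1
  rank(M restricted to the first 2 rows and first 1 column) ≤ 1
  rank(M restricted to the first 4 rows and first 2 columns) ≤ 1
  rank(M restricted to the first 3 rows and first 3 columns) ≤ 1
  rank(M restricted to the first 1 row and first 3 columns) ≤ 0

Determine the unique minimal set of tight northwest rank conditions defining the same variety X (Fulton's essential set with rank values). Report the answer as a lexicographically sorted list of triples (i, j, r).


Rank table r_w(5×5) implied by the 13 constraints:

  row 1: 0 0 0 1 1
  row 2: 1 1 1 2 2
  row 3: 1 1 1 2 3
  row 4: 1 1 2 3 4
  row 5: 1 2 3 4 5

giving w = (4, 1, 5, 3, 2) via Δ²R.

Rothe diagram D(w) (6 cells), 3 SE-corners (essential conditions):

[(1, 3, 0), (3, 3, 1), (4, 2, 1)]


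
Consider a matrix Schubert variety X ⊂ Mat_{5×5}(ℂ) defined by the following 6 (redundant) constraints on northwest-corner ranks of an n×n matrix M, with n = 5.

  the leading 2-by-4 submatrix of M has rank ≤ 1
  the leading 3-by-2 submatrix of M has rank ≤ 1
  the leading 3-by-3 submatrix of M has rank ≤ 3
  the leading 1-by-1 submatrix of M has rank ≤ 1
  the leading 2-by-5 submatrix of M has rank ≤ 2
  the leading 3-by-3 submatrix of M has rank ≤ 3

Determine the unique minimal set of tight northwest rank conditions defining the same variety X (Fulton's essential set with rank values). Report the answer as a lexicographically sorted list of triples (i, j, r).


Computing R[i][j] = min implied NW-rank bound (n=5, 6 conditions):

  i=1: 1  1  1  1  1
  i=2: 1  1  1  1  2
  i=3: 1  1  2  2  3
  i=4: 1  2  3  3  4
  i=5: 1  2  3  4  5

so w = (1, 5, 3, 2, 4).

D(w) has 4 cells with 2 SE-corners; essential set:

[(2, 4, 1), (3, 2, 1)]


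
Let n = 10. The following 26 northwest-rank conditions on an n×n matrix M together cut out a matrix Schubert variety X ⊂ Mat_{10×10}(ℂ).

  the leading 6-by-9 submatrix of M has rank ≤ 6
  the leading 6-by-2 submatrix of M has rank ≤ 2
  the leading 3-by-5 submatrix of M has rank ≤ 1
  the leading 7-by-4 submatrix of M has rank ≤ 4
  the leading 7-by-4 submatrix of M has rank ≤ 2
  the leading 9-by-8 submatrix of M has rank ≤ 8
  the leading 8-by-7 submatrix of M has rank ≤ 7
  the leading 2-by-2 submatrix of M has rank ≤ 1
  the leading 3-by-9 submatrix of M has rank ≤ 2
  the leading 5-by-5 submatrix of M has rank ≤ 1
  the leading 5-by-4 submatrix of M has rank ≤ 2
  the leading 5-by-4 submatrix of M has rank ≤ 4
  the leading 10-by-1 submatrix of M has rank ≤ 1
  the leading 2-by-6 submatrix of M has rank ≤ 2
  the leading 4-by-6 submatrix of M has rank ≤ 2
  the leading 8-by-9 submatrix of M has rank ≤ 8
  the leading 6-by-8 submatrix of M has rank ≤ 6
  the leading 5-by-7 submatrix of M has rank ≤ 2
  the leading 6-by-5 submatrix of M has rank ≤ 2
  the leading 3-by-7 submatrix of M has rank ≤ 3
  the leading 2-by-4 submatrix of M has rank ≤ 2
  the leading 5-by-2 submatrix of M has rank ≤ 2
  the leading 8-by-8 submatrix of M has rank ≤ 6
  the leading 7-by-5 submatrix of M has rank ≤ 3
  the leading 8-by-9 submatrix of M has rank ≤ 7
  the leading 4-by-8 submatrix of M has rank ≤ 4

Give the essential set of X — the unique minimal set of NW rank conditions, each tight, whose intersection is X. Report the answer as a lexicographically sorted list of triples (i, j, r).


Reconstructing r_w from the 26 given conditions:

  R[1]: 1 1 1 1 1 1 1 1 1 1
  R[2]: 1 1 1 1 1 2 2 2 2 2
  R[3]: 1 1 1 1 1 2 2 2 2 3
  R[4]: 1 1 1 1 1 2 2 3 3 4
  R[5]: 1 1 1 1 1 2 2 3 4 5
  R[6]: 1 2 2 2 2 3 3 4 5 6
  R[7]: 1 2 2 2 3 4 4 5 6 7
  R[8]: 1 2 3 3 4 5 5 6 7 8
  R[9]: 1 2 3 4 5 6 6 7 8 9
  R[10]: 1 2 3 4 5 6 7 8 9 10

so w = (1, 6, 10, 8, 9, 2, 5, 3, 4, 7).

ℓ(w)=23; the 4 essential cells (i,j,r):

[(3, 9, 2), (5, 5, 1), (5, 7, 2), (7, 4, 2)]
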